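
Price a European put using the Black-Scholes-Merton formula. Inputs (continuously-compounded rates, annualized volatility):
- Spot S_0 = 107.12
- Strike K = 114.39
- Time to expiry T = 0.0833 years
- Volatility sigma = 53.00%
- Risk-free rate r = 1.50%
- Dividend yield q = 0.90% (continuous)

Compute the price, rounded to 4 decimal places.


Answer: Price = 10.9507

Derivation:
d1 = (ln(S/K) + (r - q + 0.5*sigma^2) * T) / (sigma * sqrt(T)) = -0.34951721
d2 = d1 - sigma * sqrt(T) = -0.50248443
exp(-rT) = 0.99875128; exp(-qT) = 0.99925058
P = K * exp(-rT) * N(-d2) - S_0 * exp(-qT) * N(-d1)
N(-d1) = 0.63664948; N(-d2) = 0.69233660
P = 114.3900 * 0.99875128 * 0.69233660 - 107.1200 * 0.99925058 * 0.63664948 = 10.9507


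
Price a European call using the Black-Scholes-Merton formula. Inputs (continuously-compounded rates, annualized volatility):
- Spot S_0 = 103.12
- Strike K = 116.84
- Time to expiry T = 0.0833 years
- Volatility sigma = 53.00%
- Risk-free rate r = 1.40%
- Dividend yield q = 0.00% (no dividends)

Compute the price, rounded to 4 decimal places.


Answer: Price = 1.9820

Derivation:
d1 = (ln(S/K) + (r - q + 0.5*sigma^2) * T) / (sigma * sqrt(T)) = -0.73248657
d2 = d1 - sigma * sqrt(T) = -0.88545379
exp(-rT) = 0.99883448; exp(-qT) = 1.00000000
C = S_0 * exp(-qT) * N(d1) - K * exp(-rT) * N(d2)
N(d1) = 0.23193582; N(d2) = 0.18795597
C = 103.1200 * 1.00000000 * 0.23193582 - 116.8400 * 0.99883448 * 0.18795597 = 1.9820


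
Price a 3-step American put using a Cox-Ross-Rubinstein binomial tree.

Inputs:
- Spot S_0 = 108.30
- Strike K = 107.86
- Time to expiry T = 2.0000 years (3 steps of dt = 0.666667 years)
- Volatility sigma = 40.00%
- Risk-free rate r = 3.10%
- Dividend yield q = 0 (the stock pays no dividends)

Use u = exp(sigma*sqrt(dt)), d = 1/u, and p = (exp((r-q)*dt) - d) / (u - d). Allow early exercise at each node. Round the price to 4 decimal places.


Answer: Price = V(0,0) = 22.5266

Derivation:
dt = T/N = 0.666667
u = exp(sigma*sqrt(dt)) = 1.386245; d = 1/u = 0.721373
p = (exp((r-q)*dt) - d) / (u - d) = 0.450476
Discount per step: exp(-r*dt) = 0.979545
Stock lattice S(k, i) with i counting down-moves:
  k=0: S(0,0) = 108.3000
  k=1: S(1,0) = 150.1303; S(1,1) = 78.1247
  k=2: S(2,0) = 208.1174; S(2,1) = 108.3000; S(2,2) = 56.3571
  k=3: S(3,0) = 288.5017; S(3,1) = 150.1303; S(3,2) = 78.1247; S(3,3) = 40.6545
Terminal payoffs V(N, i) = max(K - S_T, 0):
  V(3,0) = 0.000000; V(3,1) = 0.000000; V(3,2) = 29.735280; V(3,3) = 67.205511
Backward induction: V(k, i) = exp(-r*dt) * [p * V(k+1, i) + (1-p) * V(k+1, i+1)]; then take max(V_cont, immediate exercise) for American.
  V(2,0) = exp(-r*dt) * [p*0.000000 + (1-p)*0.000000] = 0.000000; exercise = 0.000000; V(2,0) = max -> 0.000000
  V(2,1) = exp(-r*dt) * [p*0.000000 + (1-p)*29.735280] = 16.006030; exercise = 0.000000; V(2,1) = max -> 16.006030
  V(2,2) = exp(-r*dt) * [p*29.735280 + (1-p)*67.205511] = 49.296689; exercise = 51.502919; V(2,2) = max -> 51.502919
  V(1,0) = exp(-r*dt) * [p*0.000000 + (1-p)*16.006030] = 8.615792; exercise = 0.000000; V(1,0) = max -> 8.615792
  V(1,1) = exp(-r*dt) * [p*16.006030 + (1-p)*51.502919] = 34.786046; exercise = 29.735280; V(1,1) = max -> 34.786046
  V(0,0) = exp(-r*dt) * [p*8.615792 + (1-p)*34.786046] = 22.526592; exercise = 0.000000; V(0,0) = max -> 22.526592


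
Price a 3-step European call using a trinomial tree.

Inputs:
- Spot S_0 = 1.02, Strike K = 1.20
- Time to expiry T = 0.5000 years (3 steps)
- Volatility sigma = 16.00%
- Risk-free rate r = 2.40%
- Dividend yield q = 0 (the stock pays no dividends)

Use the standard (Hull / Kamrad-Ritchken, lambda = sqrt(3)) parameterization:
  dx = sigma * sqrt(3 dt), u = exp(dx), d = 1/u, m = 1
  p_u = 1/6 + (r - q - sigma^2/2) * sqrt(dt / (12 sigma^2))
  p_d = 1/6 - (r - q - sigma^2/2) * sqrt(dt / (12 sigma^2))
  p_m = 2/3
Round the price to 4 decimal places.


dt = T/N = 0.166667; dx = sigma*sqrt(3*dt) = 0.113137
u = exp(dx) = 1.119785; d = 1/u = 0.893028
p_u = 0.174916, p_m = 0.666667, p_d = 0.158417
Discount per step: exp(-r*dt) = 0.996008
Stock lattice S(k, j) with j the centered position index:
  k=0: S(0,+0) = 1.0200
  k=1: S(1,-1) = 0.9109; S(1,+0) = 1.0200; S(1,+1) = 1.1422
  k=2: S(2,-2) = 0.8134; S(2,-1) = 0.9109; S(2,+0) = 1.0200; S(2,+1) = 1.1422; S(2,+2) = 1.2790
  k=3: S(3,-3) = 0.7264; S(3,-2) = 0.8134; S(3,-1) = 0.9109; S(3,+0) = 1.0200; S(3,+1) = 1.1422; S(3,+2) = 1.2790; S(3,+3) = 1.4322
Terminal payoffs V(N, j) = max(S_T - K, 0):
  V(3,-3) = 0.000000; V(3,-2) = 0.000000; V(3,-1) = 0.000000; V(3,+0) = 0.000000; V(3,+1) = 0.000000; V(3,+2) = 0.078998; V(3,+3) = 0.232203
Backward induction: V(k, j) = exp(-r*dt) * [p_u * V(k+1, j+1) + p_m * V(k+1, j) + p_d * V(k+1, j-1)]
  V(2,-2) = exp(-r*dt) * [p_u*0.000000 + p_m*0.000000 + p_d*0.000000] = 0.000000
  V(2,-1) = exp(-r*dt) * [p_u*0.000000 + p_m*0.000000 + p_d*0.000000] = 0.000000
  V(2,+0) = exp(-r*dt) * [p_u*0.000000 + p_m*0.000000 + p_d*0.000000] = 0.000000
  V(2,+1) = exp(-r*dt) * [p_u*0.078998 + p_m*0.000000 + p_d*0.000000] = 0.013763
  V(2,+2) = exp(-r*dt) * [p_u*0.232203 + p_m*0.078998 + p_d*0.000000] = 0.092909
  V(1,-1) = exp(-r*dt) * [p_u*0.000000 + p_m*0.000000 + p_d*0.000000] = 0.000000
  V(1,+0) = exp(-r*dt) * [p_u*0.013763 + p_m*0.000000 + p_d*0.000000] = 0.002398
  V(1,+1) = exp(-r*dt) * [p_u*0.092909 + p_m*0.013763 + p_d*0.000000] = 0.025325
  V(0,+0) = exp(-r*dt) * [p_u*0.025325 + p_m*0.002398 + p_d*0.000000] = 0.006004

Answer: Price = V(0,0) = 0.0060


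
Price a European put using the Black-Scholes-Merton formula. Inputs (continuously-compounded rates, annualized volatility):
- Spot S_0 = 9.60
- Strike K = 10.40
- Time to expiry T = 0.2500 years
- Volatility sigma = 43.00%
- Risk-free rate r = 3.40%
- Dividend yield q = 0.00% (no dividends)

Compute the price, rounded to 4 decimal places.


d1 = (ln(S/K) + (r - q + 0.5*sigma^2) * T) / (sigma * sqrt(T)) = -0.22525678
d2 = d1 - sigma * sqrt(T) = -0.44025678
exp(-rT) = 0.99153602; exp(-qT) = 1.00000000
P = K * exp(-rT) * N(-d2) - S_0 * exp(-qT) * N(-d1)
N(-d1) = 0.58911024; N(-d2) = 0.67012443
P = 10.4000 * 0.99153602 * 0.67012443 - 9.6000 * 1.00000000 * 0.58911024 = 1.2548

Answer: Price = 1.2548


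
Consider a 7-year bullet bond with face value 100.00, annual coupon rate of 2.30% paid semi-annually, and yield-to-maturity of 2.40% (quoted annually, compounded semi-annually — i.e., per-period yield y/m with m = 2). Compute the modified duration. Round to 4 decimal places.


Answer: Modified duration = 6.4264

Derivation:
Coupon per period c = face * coupon_rate / m = 1.150000
Periods per year m = 2; per-period yield y/m = 0.012000
Number of cashflows N = 14
Cashflows (t years, CF_t, discount factor 1/(1+y/m)^(m*t), PV):
  t = 0.5000: CF_t = 1.150000, DF = 0.988142, PV = 1.136364
  t = 1.0000: CF_t = 1.150000, DF = 0.976425, PV = 1.122889
  t = 1.5000: CF_t = 1.150000, DF = 0.964847, PV = 1.109574
  t = 2.0000: CF_t = 1.150000, DF = 0.953406, PV = 1.096417
  t = 2.5000: CF_t = 1.150000, DF = 0.942101, PV = 1.083416
  t = 3.0000: CF_t = 1.150000, DF = 0.930930, PV = 1.070569
  t = 3.5000: CF_t = 1.150000, DF = 0.919891, PV = 1.057875
  t = 4.0000: CF_t = 1.150000, DF = 0.908983, PV = 1.045331
  t = 4.5000: CF_t = 1.150000, DF = 0.898205, PV = 1.032936
  t = 5.0000: CF_t = 1.150000, DF = 0.887554, PV = 1.020687
  t = 5.5000: CF_t = 1.150000, DF = 0.877030, PV = 1.008584
  t = 6.0000: CF_t = 1.150000, DF = 0.866630, PV = 0.996625
  t = 6.5000: CF_t = 1.150000, DF = 0.856354, PV = 0.984807
  t = 7.0000: CF_t = 101.150000, DF = 0.846200, PV = 85.593091
Price P = sum_t PV_t = 99.359165
First compute Macaulay numerator sum_t t * PV_t:
  t * PV_t at t = 0.5000: 0.568182
  t * PV_t at t = 1.0000: 1.122889
  t * PV_t at t = 1.5000: 1.664361
  t * PV_t at t = 2.0000: 2.192834
  t * PV_t at t = 2.5000: 2.708540
  t * PV_t at t = 3.0000: 3.211708
  t * PV_t at t = 3.5000: 3.702562
  t * PV_t at t = 4.0000: 4.181323
  t * PV_t at t = 4.5000: 4.648210
  t * PV_t at t = 5.0000: 5.103437
  t * PV_t at t = 5.5000: 5.547214
  t * PV_t at t = 6.0000: 5.979749
  t * PV_t at t = 6.5000: 6.401246
  t * PV_t at t = 7.0000: 599.151640
Macaulay duration D = 646.183894 / 99.359165 = 6.503516
Modified duration = D / (1 + y/m) = 6.503516 / (1 + 0.012000) = 6.426399


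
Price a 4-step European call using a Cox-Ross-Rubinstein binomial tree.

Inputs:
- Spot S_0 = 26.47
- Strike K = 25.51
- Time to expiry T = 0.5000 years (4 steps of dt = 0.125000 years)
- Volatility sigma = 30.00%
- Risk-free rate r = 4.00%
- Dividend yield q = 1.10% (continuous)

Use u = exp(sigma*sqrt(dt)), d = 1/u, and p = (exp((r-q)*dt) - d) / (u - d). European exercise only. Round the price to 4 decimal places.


dt = T/N = 0.125000
u = exp(sigma*sqrt(dt)) = 1.111895; d = 1/u = 0.899365
p = (exp((r-q)*dt) - d) / (u - d) = 0.490596
Discount per step: exp(-r*dt) = 0.995012
Stock lattice S(k, i) with i counting down-moves:
  k=0: S(0,0) = 26.4700
  k=1: S(1,0) = 29.4319; S(1,1) = 23.8062
  k=2: S(2,0) = 32.7252; S(2,1) = 26.4700; S(2,2) = 21.4105
  k=3: S(3,0) = 36.3869; S(3,1) = 29.4319; S(3,2) = 23.8062; S(3,3) = 19.2558
  k=4: S(4,0) = 40.4585; S(4,1) = 32.7252; S(4,2) = 26.4700; S(4,3) = 21.4105; S(4,4) = 17.3180
Terminal payoffs V(N, i) = max(S_T - K, 0):
  V(4,0) = 14.948473; V(4,1) = 7.215155; V(4,2) = 0.960000; V(4,3) = 0.000000; V(4,4) = 0.000000
Backward induction: V(k, i) = exp(-r*dt) * [p * V(k+1, i) + (1-p) * V(k+1, i+1)].
  V(3,0) = exp(-r*dt) * [p*14.948473 + (1-p)*7.215155] = 10.954179
  V(3,1) = exp(-r*dt) * [p*7.215155 + (1-p)*0.960000] = 4.008659
  V(3,2) = exp(-r*dt) * [p*0.960000 + (1-p)*0.000000] = 0.468623
  V(3,3) = exp(-r*dt) * [p*0.000000 + (1-p)*0.000000] = 0.000000
  V(2,0) = exp(-r*dt) * [p*10.954179 + (1-p)*4.008659] = 7.379113
  V(2,1) = exp(-r*dt) * [p*4.008659 + (1-p)*0.468623] = 2.194350
  V(2,2) = exp(-r*dt) * [p*0.468623 + (1-p)*0.000000] = 0.228758
  V(1,0) = exp(-r*dt) * [p*7.379113 + (1-p)*2.194350] = 4.714342
  V(1,1) = exp(-r*dt) * [p*2.194350 + (1-p)*0.228758] = 1.187118
  V(0,0) = exp(-r*dt) * [p*4.714342 + (1-p)*1.187118] = 2.903008

Answer: Price = V(0,0) = 2.9030


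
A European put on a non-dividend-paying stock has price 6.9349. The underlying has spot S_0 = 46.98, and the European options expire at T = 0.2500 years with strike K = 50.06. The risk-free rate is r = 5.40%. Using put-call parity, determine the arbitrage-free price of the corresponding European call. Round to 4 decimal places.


Put-call parity: C - P = S_0 * exp(-qT) - K * exp(-rT).
S_0 * exp(-qT) = 46.9800 * 1.00000000 = 46.98000000
K * exp(-rT) = 50.0600 * 0.98659072 = 49.38873126
C = P + S*exp(-qT) - K*exp(-rT)
C = 6.9349 + 46.98000000 - 49.38873126 = 4.5262

Answer: Call price = 4.5262


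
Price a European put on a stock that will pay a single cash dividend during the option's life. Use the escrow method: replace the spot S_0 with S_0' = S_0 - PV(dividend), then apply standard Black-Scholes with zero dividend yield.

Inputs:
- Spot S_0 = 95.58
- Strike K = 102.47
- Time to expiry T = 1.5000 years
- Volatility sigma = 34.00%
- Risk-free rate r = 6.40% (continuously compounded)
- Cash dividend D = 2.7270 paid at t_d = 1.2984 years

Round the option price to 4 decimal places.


Answer: Price = 15.3619

Derivation:
PV(D) = D * exp(-r * t_d) = 2.7270 * 0.92026133 = 2.50955263
S_0' = S_0 - PV(D) = 95.5800 - 2.50955263 = 93.07044737
d1 = (ln(S_0'/K) + (r + sigma^2/2)*T) / (sigma*sqrt(T)) = 0.20769423
d2 = d1 - sigma*sqrt(T) = -0.20871902
exp(-rT) = 0.90846402
N(-d1) = 0.41773386; N(-d2) = 0.58266621
P = K * exp(-rT) * N(-d2) - S_0' * N(-d1) = 102.4700 * 0.90846402 * 0.58266621 - 93.07044737 * 0.41773386 = 15.3619


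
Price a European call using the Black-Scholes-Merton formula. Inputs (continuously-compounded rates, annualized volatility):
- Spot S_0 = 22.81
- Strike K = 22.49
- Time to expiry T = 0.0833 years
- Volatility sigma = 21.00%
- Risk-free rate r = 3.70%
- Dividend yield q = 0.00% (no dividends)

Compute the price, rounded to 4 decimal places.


Answer: Price = 0.7632

Derivation:
d1 = (ln(S/K) + (r - q + 0.5*sigma^2) * T) / (sigma * sqrt(T)) = 0.31425911
d2 = d1 - sigma * sqrt(T) = 0.25364945
exp(-rT) = 0.99692264; exp(-qT) = 1.00000000
C = S_0 * exp(-qT) * N(d1) - K * exp(-rT) * N(d2)
N(d1) = 0.62333787; N(d2) = 0.60011681
C = 22.8100 * 1.00000000 * 0.62333787 - 22.4900 * 0.99692264 * 0.60011681 = 0.7632


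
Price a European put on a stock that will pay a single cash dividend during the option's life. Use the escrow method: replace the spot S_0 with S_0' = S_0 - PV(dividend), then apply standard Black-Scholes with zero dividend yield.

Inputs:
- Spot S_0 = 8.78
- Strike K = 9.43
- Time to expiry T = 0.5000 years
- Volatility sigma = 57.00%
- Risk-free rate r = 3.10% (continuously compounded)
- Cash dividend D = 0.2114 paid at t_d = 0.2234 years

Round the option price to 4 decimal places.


PV(D) = D * exp(-r * t_d) = 0.2114 * 0.99309853 = 0.20994103
S_0' = S_0 - PV(D) = 8.7800 - 0.20994103 = 8.57005897
d1 = (ln(S_0'/K) + (r + sigma^2/2)*T) / (sigma*sqrt(T)) = 0.00273791
d2 = d1 - sigma*sqrt(T) = -0.40031295
exp(-rT) = 0.98461951
N(-d1) = 0.49890773; N(-d2) = 0.65553699
P = K * exp(-rT) * N(-d2) - S_0' * N(-d1) = 9.4300 * 0.98461951 * 0.65553699 - 8.57005897 * 0.49890773 = 1.8110

Answer: Price = 1.8110


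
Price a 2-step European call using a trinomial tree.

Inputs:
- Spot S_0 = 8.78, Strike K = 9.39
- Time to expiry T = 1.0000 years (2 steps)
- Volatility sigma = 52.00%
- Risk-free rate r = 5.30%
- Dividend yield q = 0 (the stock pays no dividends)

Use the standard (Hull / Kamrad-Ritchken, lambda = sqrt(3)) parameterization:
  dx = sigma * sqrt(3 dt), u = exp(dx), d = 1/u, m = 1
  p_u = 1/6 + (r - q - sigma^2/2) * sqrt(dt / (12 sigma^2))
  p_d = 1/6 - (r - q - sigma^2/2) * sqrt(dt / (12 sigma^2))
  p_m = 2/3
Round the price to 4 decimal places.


dt = T/N = 0.500000; dx = sigma*sqrt(3*dt) = 0.636867
u = exp(dx) = 1.890549; d = 1/u = 0.528947
p_u = 0.134399, p_m = 0.666667, p_d = 0.198934
Discount per step: exp(-r*dt) = 0.973848
Stock lattice S(k, j) with j the centered position index:
  k=0: S(0,+0) = 8.7800
  k=1: S(1,-1) = 4.6442; S(1,+0) = 8.7800; S(1,+1) = 16.5990
  k=2: S(2,-2) = 2.4565; S(2,-1) = 4.6442; S(2,+0) = 8.7800; S(2,+1) = 16.5990; S(2,+2) = 31.3813
Terminal payoffs V(N, j) = max(S_T - K, 0):
  V(2,-2) = 0.000000; V(2,-1) = 0.000000; V(2,+0) = 0.000000; V(2,+1) = 7.209021; V(2,+2) = 21.991265
Backward induction: V(k, j) = exp(-r*dt) * [p_u * V(k+1, j+1) + p_m * V(k+1, j) + p_d * V(k+1, j-1)]
  V(1,-1) = exp(-r*dt) * [p_u*0.000000 + p_m*0.000000 + p_d*0.000000] = 0.000000
  V(1,+0) = exp(-r*dt) * [p_u*7.209021 + p_m*0.000000 + p_d*0.000000] = 0.943549
  V(1,+1) = exp(-r*dt) * [p_u*21.991265 + p_m*7.209021 + p_d*0.000000] = 7.558644
  V(0,+0) = exp(-r*dt) * [p_u*7.558644 + p_m*0.943549 + p_d*0.000000] = 1.601892

Answer: Price = V(0,0) = 1.6019


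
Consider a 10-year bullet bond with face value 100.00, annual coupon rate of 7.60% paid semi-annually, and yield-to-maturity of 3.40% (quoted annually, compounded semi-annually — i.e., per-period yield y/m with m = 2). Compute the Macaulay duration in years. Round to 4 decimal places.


Coupon per period c = face * coupon_rate / m = 3.800000
Periods per year m = 2; per-period yield y/m = 0.017000
Number of cashflows N = 20
Cashflows (t years, CF_t, discount factor 1/(1+y/m)^(m*t), PV):
  t = 0.5000: CF_t = 3.800000, DF = 0.983284, PV = 3.736480
  t = 1.0000: CF_t = 3.800000, DF = 0.966848, PV = 3.674021
  t = 1.5000: CF_t = 3.800000, DF = 0.950686, PV = 3.612607
  t = 2.0000: CF_t = 3.800000, DF = 0.934795, PV = 3.552219
  t = 2.5000: CF_t = 3.800000, DF = 0.919169, PV = 3.492841
  t = 3.0000: CF_t = 3.800000, DF = 0.903804, PV = 3.434455
  t = 3.5000: CF_t = 3.800000, DF = 0.888696, PV = 3.377046
  t = 4.0000: CF_t = 3.800000, DF = 0.873841, PV = 3.320595
  t = 4.5000: CF_t = 3.800000, DF = 0.859234, PV = 3.265089
  t = 5.0000: CF_t = 3.800000, DF = 0.844871, PV = 3.210510
  t = 5.5000: CF_t = 3.800000, DF = 0.830748, PV = 3.156844
  t = 6.0000: CF_t = 3.800000, DF = 0.816862, PV = 3.104075
  t = 6.5000: CF_t = 3.800000, DF = 0.803207, PV = 3.052187
  t = 7.0000: CF_t = 3.800000, DF = 0.789781, PV = 3.001168
  t = 7.5000: CF_t = 3.800000, DF = 0.776579, PV = 2.951001
  t = 8.0000: CF_t = 3.800000, DF = 0.763598, PV = 2.901672
  t = 8.5000: CF_t = 3.800000, DF = 0.750834, PV = 2.853168
  t = 9.0000: CF_t = 3.800000, DF = 0.738283, PV = 2.805475
  t = 9.5000: CF_t = 3.800000, DF = 0.725942, PV = 2.758579
  t = 10.0000: CF_t = 103.800000, DF = 0.713807, PV = 74.093190
Price P = sum_t PV_t = 135.353225
Macaulay numerator sum_t t * PV_t:
  t * PV_t at t = 0.5000: 1.868240
  t * PV_t at t = 1.0000: 3.674021
  t * PV_t at t = 1.5000: 5.418911
  t * PV_t at t = 2.0000: 7.104439
  t * PV_t at t = 2.5000: 8.732103
  t * PV_t at t = 3.0000: 10.303366
  t * PV_t at t = 3.5000: 11.819660
  t * PV_t at t = 4.0000: 13.282382
  t * PV_t at t = 4.5000: 14.692900
  t * PV_t at t = 5.0000: 16.052551
  t * PV_t at t = 5.5000: 17.362642
  t * PV_t at t = 6.0000: 18.624448
  t * PV_t at t = 6.5000: 19.839219
  t * PV_t at t = 7.0000: 21.008174
  t * PV_t at t = 7.5000: 22.132505
  t * PV_t at t = 8.0000: 23.213378
  t * PV_t at t = 8.5000: 24.251931
  t * PV_t at t = 9.0000: 25.249277
  t * PV_t at t = 9.5000: 26.206504
  t * PV_t at t = 10.0000: 740.931903
Macaulay duration D = (sum_t t * PV_t) / P = 1031.768554 / 135.353225 = 7.622785

Answer: Macaulay duration = 7.6228 years


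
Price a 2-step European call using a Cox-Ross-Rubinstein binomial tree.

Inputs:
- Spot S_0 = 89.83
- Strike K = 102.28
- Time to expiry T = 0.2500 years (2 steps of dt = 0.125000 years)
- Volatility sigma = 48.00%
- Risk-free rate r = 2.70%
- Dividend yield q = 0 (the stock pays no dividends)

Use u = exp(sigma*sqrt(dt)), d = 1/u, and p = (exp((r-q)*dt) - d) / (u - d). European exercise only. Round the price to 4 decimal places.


Answer: Price = V(0,0) = 5.1799

Derivation:
dt = T/N = 0.125000
u = exp(sigma*sqrt(dt)) = 1.184956; d = 1/u = 0.843913
p = (exp((r-q)*dt) - d) / (u - d) = 0.467588
Discount per step: exp(-r*dt) = 0.996631
Stock lattice S(k, i) with i counting down-moves:
  k=0: S(0,0) = 89.8300
  k=1: S(1,0) = 106.4446; S(1,1) = 75.8087
  k=2: S(2,0) = 126.1322; S(2,1) = 89.8300; S(2,2) = 63.9760
Terminal payoffs V(N, i) = max(S_T - K, 0):
  V(2,0) = 23.852161; V(2,1) = 0.000000; V(2,2) = 0.000000
Backward induction: V(k, i) = exp(-r*dt) * [p * V(k+1, i) + (1-p) * V(k+1, i+1)].
  V(1,0) = exp(-r*dt) * [p*23.852161 + (1-p)*0.000000] = 11.115405
  V(1,1) = exp(-r*dt) * [p*0.000000 + (1-p)*0.000000] = 0.000000
  V(0,0) = exp(-r*dt) * [p*11.115405 + (1-p)*0.000000] = 5.179918


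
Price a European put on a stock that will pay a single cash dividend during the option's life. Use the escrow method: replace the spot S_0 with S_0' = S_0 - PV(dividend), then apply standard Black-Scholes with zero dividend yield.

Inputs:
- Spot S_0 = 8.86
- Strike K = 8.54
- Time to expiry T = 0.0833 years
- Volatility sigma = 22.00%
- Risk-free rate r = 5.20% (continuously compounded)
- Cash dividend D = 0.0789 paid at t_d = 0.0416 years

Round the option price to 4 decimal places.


Answer: Price = 0.1073

Derivation:
PV(D) = D * exp(-r * t_d) = 0.0789 * 0.99783914 = 0.07872951
S_0' = S_0 - PV(D) = 8.8600 - 0.07872951 = 8.78127049
d1 = (ln(S_0'/K) + (r + sigma^2/2)*T) / (sigma*sqrt(T)) = 0.53873702
d2 = d1 - sigma*sqrt(T) = 0.47524119
exp(-rT) = 0.99567777
N(-d1) = 0.29503416; N(-d2) = 0.31730753
P = K * exp(-rT) * N(-d2) - S_0' * N(-d1) = 8.5400 * 0.99567777 * 0.31730753 - 8.78127049 * 0.29503416 = 0.1073


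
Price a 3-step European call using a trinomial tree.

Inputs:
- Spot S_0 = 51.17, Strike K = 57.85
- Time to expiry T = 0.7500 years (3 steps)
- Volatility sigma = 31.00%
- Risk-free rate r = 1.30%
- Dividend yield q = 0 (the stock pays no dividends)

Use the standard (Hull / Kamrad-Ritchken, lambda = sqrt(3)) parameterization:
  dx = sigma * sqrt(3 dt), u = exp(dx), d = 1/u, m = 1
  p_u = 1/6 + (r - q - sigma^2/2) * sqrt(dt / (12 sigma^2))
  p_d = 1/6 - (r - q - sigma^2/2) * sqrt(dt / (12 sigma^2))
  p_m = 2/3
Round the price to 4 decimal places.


Answer: Price = V(0,0) = 3.4336

Derivation:
dt = T/N = 0.250000; dx = sigma*sqrt(3*dt) = 0.268468
u = exp(dx) = 1.307959; d = 1/u = 0.764550
p_u = 0.150347, p_m = 0.666667, p_d = 0.182986
Discount per step: exp(-r*dt) = 0.996755
Stock lattice S(k, j) with j the centered position index:
  k=0: S(0,+0) = 51.1700
  k=1: S(1,-1) = 39.1220; S(1,+0) = 51.1700; S(1,+1) = 66.9283
  k=2: S(2,-2) = 29.9107; S(2,-1) = 39.1220; S(2,+0) = 51.1700; S(2,+1) = 66.9283; S(2,+2) = 87.5394
  k=3: S(3,-3) = 22.8683; S(3,-2) = 29.9107; S(3,-1) = 39.1220; S(3,+0) = 51.1700; S(3,+1) = 66.9283; S(3,+2) = 87.5394; S(3,+3) = 114.4980
Terminal payoffs V(N, j) = max(S_T - K, 0):
  V(3,-3) = 0.000000; V(3,-2) = 0.000000; V(3,-1) = 0.000000; V(3,+0) = 0.000000; V(3,+1) = 9.078260; V(3,+2) = 29.689417; V(3,+3) = 56.647965
Backward induction: V(k, j) = exp(-r*dt) * [p_u * V(k+1, j+1) + p_m * V(k+1, j) + p_d * V(k+1, j-1)]
  V(2,-2) = exp(-r*dt) * [p_u*0.000000 + p_m*0.000000 + p_d*0.000000] = 0.000000
  V(2,-1) = exp(-r*dt) * [p_u*0.000000 + p_m*0.000000 + p_d*0.000000] = 0.000000
  V(2,+0) = exp(-r*dt) * [p_u*9.078260 + p_m*0.000000 + p_d*0.000000] = 1.360462
  V(2,+1) = exp(-r*dt) * [p_u*29.689417 + p_m*9.078260 + p_d*0.000000] = 10.481773
  V(2,+2) = exp(-r*dt) * [p_u*56.647965 + p_m*29.689417 + p_d*9.078260] = 29.873756
  V(1,-1) = exp(-r*dt) * [p_u*1.360462 + p_m*0.000000 + p_d*0.000000] = 0.203878
  V(1,+0) = exp(-r*dt) * [p_u*10.481773 + p_m*1.360462 + p_d*0.000000] = 2.474824
  V(1,+1) = exp(-r*dt) * [p_u*29.873756 + p_m*10.481773 + p_d*1.360462] = 11.690175
  V(0,+0) = exp(-r*dt) * [p_u*11.690175 + p_m*2.474824 + p_d*0.203878] = 3.433597


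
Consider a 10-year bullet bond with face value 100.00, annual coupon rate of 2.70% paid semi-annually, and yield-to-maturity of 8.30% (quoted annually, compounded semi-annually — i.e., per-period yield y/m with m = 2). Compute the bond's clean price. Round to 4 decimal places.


Coupon per period c = face * coupon_rate / m = 1.350000
Periods per year m = 2; per-period yield y/m = 0.041500
Number of cashflows N = 20
Cashflows (t years, CF_t, discount factor 1/(1+y/m)^(m*t), PV):
  t = 0.5000: CF_t = 1.350000, DF = 0.960154, PV = 1.296207
  t = 1.0000: CF_t = 1.350000, DF = 0.921895, PV = 1.244558
  t = 1.5000: CF_t = 1.350000, DF = 0.885161, PV = 1.194967
  t = 2.0000: CF_t = 1.350000, DF = 0.849890, PV = 1.147352
  t = 2.5000: CF_t = 1.350000, DF = 0.816025, PV = 1.101634
  t = 3.0000: CF_t = 1.350000, DF = 0.783510, PV = 1.057738
  t = 3.5000: CF_t = 1.350000, DF = 0.752290, PV = 1.015591
  t = 4.0000: CF_t = 1.350000, DF = 0.722314, PV = 0.975123
  t = 4.5000: CF_t = 1.350000, DF = 0.693532, PV = 0.936268
  t = 5.0000: CF_t = 1.350000, DF = 0.665897, PV = 0.898961
  t = 5.5000: CF_t = 1.350000, DF = 0.639364, PV = 0.863141
  t = 6.0000: CF_t = 1.350000, DF = 0.613887, PV = 0.828748
  t = 6.5000: CF_t = 1.350000, DF = 0.589426, PV = 0.795725
  t = 7.0000: CF_t = 1.350000, DF = 0.565940, PV = 0.764019
  t = 7.5000: CF_t = 1.350000, DF = 0.543389, PV = 0.733575
  t = 8.0000: CF_t = 1.350000, DF = 0.521737, PV = 0.704345
  t = 8.5000: CF_t = 1.350000, DF = 0.500948, PV = 0.676279
  t = 9.0000: CF_t = 1.350000, DF = 0.480987, PV = 0.649332
  t = 9.5000: CF_t = 1.350000, DF = 0.461821, PV = 0.623459
  t = 10.0000: CF_t = 101.350000, DF = 0.443419, PV = 44.940538
Price P = sum_t PV_t = 62.447562

Answer: Price = 62.4476


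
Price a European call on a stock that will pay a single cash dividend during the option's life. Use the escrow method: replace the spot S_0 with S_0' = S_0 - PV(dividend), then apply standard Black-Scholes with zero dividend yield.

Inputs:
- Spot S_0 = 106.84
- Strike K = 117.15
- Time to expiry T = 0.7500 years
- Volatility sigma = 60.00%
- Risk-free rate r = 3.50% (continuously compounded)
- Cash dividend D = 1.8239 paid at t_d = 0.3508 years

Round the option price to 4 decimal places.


PV(D) = D * exp(-r * t_d) = 1.8239 * 0.98779707 = 1.80164307
S_0' = S_0 - PV(D) = 106.8400 - 1.80164307 = 105.03835693
d1 = (ln(S_0'/K) + (r + sigma^2/2)*T) / (sigma*sqrt(T)) = 0.10030580
d2 = d1 - sigma*sqrt(T) = -0.41930944
exp(-rT) = 0.97409154
N(d1) = 0.53994922; N(d2) = 0.33749500
C = S_0' * N(d1) - K * exp(-rT) * N(d2) = 105.03835693 * 0.53994922 - 117.1500 * 0.97409154 * 0.33749500 = 18.2022

Answer: Price = 18.2022


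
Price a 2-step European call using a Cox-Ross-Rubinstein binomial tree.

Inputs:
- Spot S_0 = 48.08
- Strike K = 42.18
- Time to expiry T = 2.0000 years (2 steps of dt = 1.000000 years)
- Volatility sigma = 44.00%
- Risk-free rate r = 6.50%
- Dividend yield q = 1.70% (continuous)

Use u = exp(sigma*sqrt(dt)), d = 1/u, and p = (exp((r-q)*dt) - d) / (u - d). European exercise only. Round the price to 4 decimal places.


Answer: Price = V(0,0) = 15.4308

Derivation:
dt = T/N = 1.000000
u = exp(sigma*sqrt(dt)) = 1.552707; d = 1/u = 0.644036
p = (exp((r-q)*dt) - d) / (u - d) = 0.445854
Discount per step: exp(-r*dt) = 0.937067
Stock lattice S(k, i) with i counting down-moves:
  k=0: S(0,0) = 48.0800
  k=1: S(1,0) = 74.6542; S(1,1) = 30.9653
  k=2: S(2,0) = 115.9161; S(2,1) = 48.0800; S(2,2) = 19.9428
Terminal payoffs V(N, i) = max(S_T - K, 0):
  V(2,0) = 73.736058; V(2,1) = 5.900000; V(2,2) = 0.000000
Backward induction: V(k, i) = exp(-r*dt) * [p * V(k+1, i) + (1-p) * V(k+1, i+1)].
  V(1,0) = exp(-r*dt) * [p*73.736058 + (1-p)*5.900000] = 33.870263
  V(1,1) = exp(-r*dt) * [p*5.900000 + (1-p)*0.000000] = 2.464990
  V(0,0) = exp(-r*dt) * [p*33.870263 + (1-p)*2.464990] = 15.430828


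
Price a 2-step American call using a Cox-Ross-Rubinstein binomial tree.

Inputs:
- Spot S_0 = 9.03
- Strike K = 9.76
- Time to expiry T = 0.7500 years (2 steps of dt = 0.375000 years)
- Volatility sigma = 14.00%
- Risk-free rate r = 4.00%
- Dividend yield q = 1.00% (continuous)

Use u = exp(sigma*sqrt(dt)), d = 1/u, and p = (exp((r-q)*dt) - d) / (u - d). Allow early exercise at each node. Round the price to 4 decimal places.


Answer: Price = V(0,0) = 0.2759

Derivation:
dt = T/N = 0.375000
u = exp(sigma*sqrt(dt)) = 1.089514; d = 1/u = 0.917840
p = (exp((r-q)*dt) - d) / (u - d) = 0.544481
Discount per step: exp(-r*dt) = 0.985112
Stock lattice S(k, i) with i counting down-moves:
  k=0: S(0,0) = 9.0300
  k=1: S(1,0) = 9.8383; S(1,1) = 8.2881
  k=2: S(2,0) = 10.7190; S(2,1) = 9.0300; S(2,2) = 7.6071
Terminal payoffs V(N, i) = max(S_T - K, 0):
  V(2,0) = 0.958987; V(2,1) = 0.000000; V(2,2) = 0.000000
Backward induction: V(k, i) = exp(-r*dt) * [p * V(k+1, i) + (1-p) * V(k+1, i+1)]; then take max(V_cont, immediate exercise) for American.
  V(1,0) = exp(-r*dt) * [p*0.958987 + (1-p)*0.000000] = 0.514376; exercise = 0.078316; V(1,0) = max -> 0.514376
  V(1,1) = exp(-r*dt) * [p*0.000000 + (1-p)*0.000000] = 0.000000; exercise = 0.000000; V(1,1) = max -> 0.000000
  V(0,0) = exp(-r*dt) * [p*0.514376 + (1-p)*0.000000] = 0.275899; exercise = 0.000000; V(0,0) = max -> 0.275899


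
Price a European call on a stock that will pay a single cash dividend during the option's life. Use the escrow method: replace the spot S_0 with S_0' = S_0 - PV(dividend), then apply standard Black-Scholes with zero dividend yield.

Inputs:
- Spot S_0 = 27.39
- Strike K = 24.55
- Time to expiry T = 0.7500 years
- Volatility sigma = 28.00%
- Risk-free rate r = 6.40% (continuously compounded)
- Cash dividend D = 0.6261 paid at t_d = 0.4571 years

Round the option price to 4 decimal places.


PV(D) = D * exp(-r * t_d) = 0.6261 * 0.97116937 = 0.60804914
S_0' = S_0 - PV(D) = 27.3900 - 0.60804914 = 26.78195086
d1 = (ln(S_0'/K) + (r + sigma^2/2)*T) / (sigma*sqrt(T)) = 0.67804152
d2 = d1 - sigma*sqrt(T) = 0.43555441
exp(-rT) = 0.95313379
N(d1) = 0.75112732; N(d2) = 0.66841997
C = S_0' * N(d1) - K * exp(-rT) * N(d2) = 26.78195086 * 0.75112732 - 24.5500 * 0.95313379 * 0.66841997 = 4.4760

Answer: Price = 4.4760


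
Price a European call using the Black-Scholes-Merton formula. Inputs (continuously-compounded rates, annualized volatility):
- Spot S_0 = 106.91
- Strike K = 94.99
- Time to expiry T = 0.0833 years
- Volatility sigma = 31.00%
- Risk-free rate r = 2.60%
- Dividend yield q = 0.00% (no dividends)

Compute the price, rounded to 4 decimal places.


d1 = (ln(S/K) + (r - q + 0.5*sigma^2) * T) / (sigma * sqrt(T)) = 1.39021086
d2 = d1 - sigma * sqrt(T) = 1.30073947
exp(-rT) = 0.99783654; exp(-qT) = 1.00000000
C = S_0 * exp(-qT) * N(d1) - K * exp(-rT) * N(d2)
N(d1) = 0.91776757; N(d2) = 0.90332618
C = 106.9100 * 1.00000000 * 0.91776757 - 94.9900 * 0.99783654 * 0.90332618 = 12.4972

Answer: Price = 12.4972


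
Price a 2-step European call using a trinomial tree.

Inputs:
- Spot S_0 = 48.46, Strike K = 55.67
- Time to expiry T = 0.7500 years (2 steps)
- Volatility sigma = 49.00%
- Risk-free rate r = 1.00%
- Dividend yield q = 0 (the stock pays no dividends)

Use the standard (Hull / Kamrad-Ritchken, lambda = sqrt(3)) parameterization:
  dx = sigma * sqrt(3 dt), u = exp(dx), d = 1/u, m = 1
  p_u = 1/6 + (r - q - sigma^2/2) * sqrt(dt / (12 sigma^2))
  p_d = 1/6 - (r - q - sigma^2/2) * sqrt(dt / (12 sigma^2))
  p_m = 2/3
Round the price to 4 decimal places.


dt = T/N = 0.375000; dx = sigma*sqrt(3*dt) = 0.519723
u = exp(dx) = 1.681563; d = 1/u = 0.594685
p_u = 0.126964, p_m = 0.666667, p_d = 0.206369
Discount per step: exp(-r*dt) = 0.996257
Stock lattice S(k, j) with j the centered position index:
  k=0: S(0,+0) = 48.4600
  k=1: S(1,-1) = 28.8184; S(1,+0) = 48.4600; S(1,+1) = 81.4885
  k=2: S(2,-2) = 17.1379; S(2,-1) = 28.8184; S(2,+0) = 48.4600; S(2,+1) = 81.4885; S(2,+2) = 137.0281
Terminal payoffs V(N, j) = max(S_T - K, 0):
  V(2,-2) = 0.000000; V(2,-1) = 0.000000; V(2,+0) = 0.000000; V(2,+1) = 25.818524; V(2,+2) = 81.358055
Backward induction: V(k, j) = exp(-r*dt) * [p_u * V(k+1, j+1) + p_m * V(k+1, j) + p_d * V(k+1, j-1)]
  V(1,-1) = exp(-r*dt) * [p_u*0.000000 + p_m*0.000000 + p_d*0.000000] = 0.000000
  V(1,+0) = exp(-r*dt) * [p_u*25.818524 + p_m*0.000000 + p_d*0.000000] = 3.265755
  V(1,+1) = exp(-r*dt) * [p_u*81.358055 + p_m*25.818524 + p_d*0.000000] = 27.438810
  V(0,+0) = exp(-r*dt) * [p_u*27.438810 + p_m*3.265755 + p_d*0.000000] = 5.639724

Answer: Price = V(0,0) = 5.6397


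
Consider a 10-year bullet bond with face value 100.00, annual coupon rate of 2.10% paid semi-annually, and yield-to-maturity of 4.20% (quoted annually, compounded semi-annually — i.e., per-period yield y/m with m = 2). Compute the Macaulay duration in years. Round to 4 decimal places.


Answer: Macaulay duration = 8.9562 years

Derivation:
Coupon per period c = face * coupon_rate / m = 1.050000
Periods per year m = 2; per-period yield y/m = 0.021000
Number of cashflows N = 20
Cashflows (t years, CF_t, discount factor 1/(1+y/m)^(m*t), PV):
  t = 0.5000: CF_t = 1.050000, DF = 0.979432, PV = 1.028404
  t = 1.0000: CF_t = 1.050000, DF = 0.959287, PV = 1.007251
  t = 1.5000: CF_t = 1.050000, DF = 0.939556, PV = 0.986534
  t = 2.0000: CF_t = 1.050000, DF = 0.920231, PV = 0.966243
  t = 2.5000: CF_t = 1.050000, DF = 0.901304, PV = 0.946369
  t = 3.0000: CF_t = 1.050000, DF = 0.882766, PV = 0.926904
  t = 3.5000: CF_t = 1.050000, DF = 0.864609, PV = 0.907840
  t = 4.0000: CF_t = 1.050000, DF = 0.846826, PV = 0.889167
  t = 4.5000: CF_t = 1.050000, DF = 0.829408, PV = 0.870879
  t = 5.0000: CF_t = 1.050000, DF = 0.812349, PV = 0.852966
  t = 5.5000: CF_t = 1.050000, DF = 0.795640, PV = 0.835422
  t = 6.0000: CF_t = 1.050000, DF = 0.779276, PV = 0.818239
  t = 6.5000: CF_t = 1.050000, DF = 0.763247, PV = 0.801410
  t = 7.0000: CF_t = 1.050000, DF = 0.747549, PV = 0.784926
  t = 7.5000: CF_t = 1.050000, DF = 0.732173, PV = 0.768782
  t = 8.0000: CF_t = 1.050000, DF = 0.717114, PV = 0.752970
  t = 8.5000: CF_t = 1.050000, DF = 0.702364, PV = 0.737482
  t = 9.0000: CF_t = 1.050000, DF = 0.687918, PV = 0.722314
  t = 9.5000: CF_t = 1.050000, DF = 0.673769, PV = 0.707457
  t = 10.0000: CF_t = 101.050000, DF = 0.659911, PV = 66.683974
Price P = sum_t PV_t = 82.995534
Macaulay numerator sum_t t * PV_t:
  t * PV_t at t = 0.5000: 0.514202
  t * PV_t at t = 1.0000: 1.007251
  t * PV_t at t = 1.5000: 1.479801
  t * PV_t at t = 2.0000: 1.932486
  t * PV_t at t = 2.5000: 2.365923
  t * PV_t at t = 3.0000: 2.780713
  t * PV_t at t = 3.5000: 3.177438
  t * PV_t at t = 4.0000: 3.556668
  t * PV_t at t = 4.5000: 3.918954
  t * PV_t at t = 5.0000: 4.264832
  t * PV_t at t = 5.5000: 4.594823
  t * PV_t at t = 6.0000: 4.909436
  t * PV_t at t = 6.5000: 5.209164
  t * PV_t at t = 7.0000: 5.494484
  t * PV_t at t = 7.5000: 5.765864
  t * PV_t at t = 8.0000: 6.023757
  t * PV_t at t = 8.5000: 6.268601
  t * PV_t at t = 9.0000: 6.500825
  t * PV_t at t = 9.5000: 6.720844
  t * PV_t at t = 10.0000: 666.839744
Macaulay duration D = (sum_t t * PV_t) / P = 743.325810 / 82.995534 = 8.956215


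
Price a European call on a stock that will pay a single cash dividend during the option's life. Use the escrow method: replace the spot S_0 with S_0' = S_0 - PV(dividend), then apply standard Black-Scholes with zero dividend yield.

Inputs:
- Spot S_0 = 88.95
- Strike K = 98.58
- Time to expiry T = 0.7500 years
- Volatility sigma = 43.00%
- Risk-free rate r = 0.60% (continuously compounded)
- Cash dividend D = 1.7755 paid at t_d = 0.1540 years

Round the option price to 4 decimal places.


Answer: Price = 8.8831

Derivation:
PV(D) = D * exp(-r * t_d) = 1.7755 * 0.99907643 = 1.77386020
S_0' = S_0 - PV(D) = 88.9500 - 1.77386020 = 87.17613980
d1 = (ln(S_0'/K) + (r + sigma^2/2)*T) / (sigma*sqrt(T)) = -0.13185132
d2 = d1 - sigma*sqrt(T) = -0.50424224
exp(-rT) = 0.99551011
N(d1) = 0.44755095; N(d2) = 0.30704558
C = S_0' * N(d1) - K * exp(-rT) * N(d2) = 87.17613980 * 0.44755095 - 98.5800 * 0.99551011 * 0.30704558 = 8.8831


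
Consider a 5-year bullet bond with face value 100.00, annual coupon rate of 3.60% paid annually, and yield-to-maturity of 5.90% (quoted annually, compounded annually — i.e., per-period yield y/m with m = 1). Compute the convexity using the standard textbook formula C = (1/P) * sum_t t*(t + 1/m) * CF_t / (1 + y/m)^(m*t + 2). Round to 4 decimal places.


Answer: Convexity = 24.2279

Derivation:
Coupon per period c = face * coupon_rate / m = 3.600000
Periods per year m = 1; per-period yield y/m = 0.059000
Number of cashflows N = 5
Cashflows (t years, CF_t, discount factor 1/(1+y/m)^(m*t), PV):
  t = 1.0000: CF_t = 3.600000, DF = 0.944287, PV = 3.399433
  t = 2.0000: CF_t = 3.600000, DF = 0.891678, PV = 3.210041
  t = 3.0000: CF_t = 3.600000, DF = 0.842000, PV = 3.031200
  t = 4.0000: CF_t = 3.600000, DF = 0.795090, PV = 2.862323
  t = 5.0000: CF_t = 103.600000, DF = 0.750793, PV = 77.782152
Price P = sum_t PV_t = 90.285150
Convexity numerator sum_t t*(t + 1/m) * CF_t / (1+y/m)^(m*t + 2):
  t = 1.0000: term = 6.062400
  t = 2.0000: term = 17.173939
  t = 3.0000: term = 32.434256
  t = 4.0000: term = 51.045415
  t = 5.0000: term = 2080.699148
Convexity = (1/P) * sum = 2187.415158 / 90.285150 = 24.227851


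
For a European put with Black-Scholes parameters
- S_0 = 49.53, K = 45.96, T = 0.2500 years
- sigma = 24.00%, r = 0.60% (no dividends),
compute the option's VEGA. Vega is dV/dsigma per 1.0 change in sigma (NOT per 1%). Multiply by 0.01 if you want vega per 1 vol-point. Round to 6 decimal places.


Answer: Vega = 7.755170

Derivation:
d1 = 0.6958924468; d2 = 0.5758924468
phi(d1) = 0.3131504033; exp(-qT) = 1.0000000000; exp(-rT) = 0.9985011244
Vega = S * exp(-qT) * phi(d1) * sqrt(T) = 49.5300 * 1.0000000000 * 0.3131504033 * 0.5000000000 = 7.755170


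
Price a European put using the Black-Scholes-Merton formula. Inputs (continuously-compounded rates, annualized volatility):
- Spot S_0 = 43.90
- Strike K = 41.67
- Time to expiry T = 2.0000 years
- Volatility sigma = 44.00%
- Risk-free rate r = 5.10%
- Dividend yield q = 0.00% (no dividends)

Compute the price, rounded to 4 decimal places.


Answer: Price = 7.1168

Derivation:
d1 = (ln(S/K) + (r - q + 0.5*sigma^2) * T) / (sigma * sqrt(T)) = 0.55882789
d2 = d1 - sigma * sqrt(T) = -0.06342607
exp(-rT) = 0.90302955; exp(-qT) = 1.00000000
P = K * exp(-rT) * N(-d2) - S_0 * exp(-qT) * N(-d1)
N(-d1) = 0.28813959; N(-d2) = 0.52528639
P = 41.6700 * 0.90302955 * 0.52528639 - 43.9000 * 1.00000000 * 0.28813959 = 7.1168


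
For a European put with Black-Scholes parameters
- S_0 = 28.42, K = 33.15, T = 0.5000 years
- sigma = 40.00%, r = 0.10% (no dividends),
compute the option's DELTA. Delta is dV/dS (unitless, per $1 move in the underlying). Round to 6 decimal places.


Answer: Delta = -0.655829

Derivation:
d1 = -0.4011048861; d2 = -0.6839475985
phi(d1) = 0.3681071930; exp(-qT) = 1.0000000000; exp(-rT) = 0.9995001250
N(-d1) = 0.6558285482
Delta = -exp(-qT) * N(-d1) = -1.0000000000 * 0.6558285482 = -0.655829


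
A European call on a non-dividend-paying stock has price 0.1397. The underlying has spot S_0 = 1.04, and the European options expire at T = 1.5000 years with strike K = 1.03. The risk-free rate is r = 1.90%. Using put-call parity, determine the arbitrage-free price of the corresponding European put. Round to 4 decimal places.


Answer: Put price = 0.1008

Derivation:
Put-call parity: C - P = S_0 * exp(-qT) - K * exp(-rT).
S_0 * exp(-qT) = 1.0400 * 1.00000000 = 1.04000000
K * exp(-rT) = 1.0300 * 0.97190229 = 1.00105936
P = C - S*exp(-qT) + K*exp(-rT)
P = 0.1397 - 1.04000000 + 1.00105936 = 0.1008


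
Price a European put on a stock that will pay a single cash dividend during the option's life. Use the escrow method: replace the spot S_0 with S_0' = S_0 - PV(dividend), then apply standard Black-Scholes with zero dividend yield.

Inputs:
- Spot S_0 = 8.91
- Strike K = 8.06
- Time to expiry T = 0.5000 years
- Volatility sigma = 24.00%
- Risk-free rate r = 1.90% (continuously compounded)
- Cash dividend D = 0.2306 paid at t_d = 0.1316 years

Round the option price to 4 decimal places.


Answer: Price = 0.2821

Derivation:
PV(D) = D * exp(-r * t_d) = 0.2306 * 0.99750272 = 0.23002413
S_0' = S_0 - PV(D) = 8.9100 - 0.23002413 = 8.67997587
d1 = (ln(S_0'/K) + (r + sigma^2/2)*T) / (sigma*sqrt(T)) = 0.57750113
d2 = d1 - sigma*sqrt(T) = 0.40779551
exp(-rT) = 0.99054498
N(-d1) = 0.28180049; N(-d2) = 0.34171191
P = K * exp(-rT) * N(-d2) - S_0' * N(-d1) = 8.0600 * 0.99054498 * 0.34171191 - 8.67997587 * 0.28180049 = 0.2821


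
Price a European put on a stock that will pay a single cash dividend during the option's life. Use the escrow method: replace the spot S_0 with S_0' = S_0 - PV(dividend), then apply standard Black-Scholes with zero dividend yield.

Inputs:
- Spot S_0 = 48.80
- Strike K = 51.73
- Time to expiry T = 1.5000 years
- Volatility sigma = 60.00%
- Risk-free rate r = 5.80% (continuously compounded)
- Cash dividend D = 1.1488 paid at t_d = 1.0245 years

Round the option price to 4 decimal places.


PV(D) = D * exp(-r * t_d) = 1.1488 * 0.94230997 = 1.08252570
S_0' = S_0 - PV(D) = 48.8000 - 1.08252570 = 47.71747430
d1 = (ln(S_0'/K) + (r + sigma^2/2)*T) / (sigma*sqrt(T)) = 0.37594195
d2 = d1 - sigma*sqrt(T) = -0.35890497
exp(-rT) = 0.91667710
N(-d1) = 0.35348003; N(-d2) = 0.64016691
P = K * exp(-rT) * N(-d2) - S_0' * N(-d1) = 51.7300 * 0.91667710 * 0.64016691 - 47.71747430 * 0.35348003 = 13.4894

Answer: Price = 13.4894


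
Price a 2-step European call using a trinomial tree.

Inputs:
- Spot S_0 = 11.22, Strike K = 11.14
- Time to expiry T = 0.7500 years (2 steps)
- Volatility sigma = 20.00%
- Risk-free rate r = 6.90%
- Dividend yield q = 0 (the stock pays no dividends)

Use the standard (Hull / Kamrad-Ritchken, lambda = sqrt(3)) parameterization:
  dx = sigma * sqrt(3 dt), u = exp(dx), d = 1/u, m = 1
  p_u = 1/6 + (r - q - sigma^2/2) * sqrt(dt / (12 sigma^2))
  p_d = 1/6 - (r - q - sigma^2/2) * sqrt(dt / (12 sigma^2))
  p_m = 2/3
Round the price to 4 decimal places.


Answer: Price = V(0,0) = 1.0154

Derivation:
dt = T/N = 0.375000; dx = sigma*sqrt(3*dt) = 0.212132
u = exp(dx) = 1.236311; d = 1/u = 0.808858
p_u = 0.209977, p_m = 0.666667, p_d = 0.123356
Discount per step: exp(-r*dt) = 0.974457
Stock lattice S(k, j) with j the centered position index:
  k=0: S(0,+0) = 11.2200
  k=1: S(1,-1) = 9.0754; S(1,+0) = 11.2200; S(1,+1) = 13.8714
  k=2: S(2,-2) = 7.3407; S(2,-1) = 9.0754; S(2,+0) = 11.2200; S(2,+1) = 13.8714; S(2,+2) = 17.1494
Terminal payoffs V(N, j) = max(S_T - K, 0):
  V(2,-2) = 0.000000; V(2,-1) = 0.000000; V(2,+0) = 0.080000; V(2,+1) = 2.731411; V(2,+2) = 6.009379
Backward induction: V(k, j) = exp(-r*dt) * [p_u * V(k+1, j+1) + p_m * V(k+1, j) + p_d * V(k+1, j-1)]
  V(1,-1) = exp(-r*dt) * [p_u*0.080000 + p_m*0.000000 + p_d*0.000000] = 0.016369
  V(1,+0) = exp(-r*dt) * [p_u*2.731411 + p_m*0.080000 + p_d*0.000000] = 0.610855
  V(1,+1) = exp(-r*dt) * [p_u*6.009379 + p_m*2.731411 + p_d*0.080000] = 3.013644
  V(0,+0) = exp(-r*dt) * [p_u*3.013644 + p_m*0.610855 + p_d*0.016369] = 1.015434
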